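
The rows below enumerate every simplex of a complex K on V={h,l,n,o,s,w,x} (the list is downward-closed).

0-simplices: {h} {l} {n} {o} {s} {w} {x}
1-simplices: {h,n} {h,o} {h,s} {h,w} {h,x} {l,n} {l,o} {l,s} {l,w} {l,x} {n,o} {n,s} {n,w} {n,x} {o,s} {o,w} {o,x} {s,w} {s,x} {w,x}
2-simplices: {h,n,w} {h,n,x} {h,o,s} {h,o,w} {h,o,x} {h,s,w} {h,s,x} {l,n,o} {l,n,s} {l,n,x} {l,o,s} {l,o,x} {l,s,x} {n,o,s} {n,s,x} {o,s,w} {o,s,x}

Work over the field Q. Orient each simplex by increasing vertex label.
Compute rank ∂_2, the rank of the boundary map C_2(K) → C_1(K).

rank∂_2=12

n_0=7 n_1=20 n_2=17  [Q]
∂1: piv[hn,ho,hs,hw,hx,ln] rk=6  ker:lo,ls,lw,lx,no,ns,nw,nx,os,ow,ox,sw,sx,wx
∂2: piv[hnw,hnx,hos,how,hox,hsw,hsx,lno,lns,lnx,los,lox] rk=12  ker:lsx,nos,nsx,osw,osx
rk∂_2=12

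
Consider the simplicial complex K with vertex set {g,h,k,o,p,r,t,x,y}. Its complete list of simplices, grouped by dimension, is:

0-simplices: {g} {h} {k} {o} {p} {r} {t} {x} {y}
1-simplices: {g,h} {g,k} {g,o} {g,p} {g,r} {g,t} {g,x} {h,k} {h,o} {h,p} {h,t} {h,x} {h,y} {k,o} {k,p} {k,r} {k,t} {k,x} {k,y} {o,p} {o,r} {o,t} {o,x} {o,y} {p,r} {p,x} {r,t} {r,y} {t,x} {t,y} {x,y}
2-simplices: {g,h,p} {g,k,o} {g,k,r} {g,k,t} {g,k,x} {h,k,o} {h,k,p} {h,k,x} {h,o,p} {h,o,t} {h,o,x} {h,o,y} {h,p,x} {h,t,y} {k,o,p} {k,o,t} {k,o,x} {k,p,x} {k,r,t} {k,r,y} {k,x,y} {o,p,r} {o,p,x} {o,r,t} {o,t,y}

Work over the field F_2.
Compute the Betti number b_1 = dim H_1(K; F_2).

n_0=9 n_1=31 n_2=25  [Z2]
∂1: piv[gh,gk,go,gp,gr,gt,gx,hy] rk=8  ker:hk,ho,hp,ht,hx,ko,kp,kr,kt,kx,ky,op,or,ot,ox,oy,pr,px,rt,ry,tx,ty,xy
∂2: piv[ghp,gko,gkr,gkt,gkx,hko,hkp,hkx,hop,hot,hox,hoy,hpx,hty,kot,krt,kry,kxy,opr,ort] rk=20  ker:kop,kox,kpx,opx,oty
b_1=(31−8)−20=3

b_1=3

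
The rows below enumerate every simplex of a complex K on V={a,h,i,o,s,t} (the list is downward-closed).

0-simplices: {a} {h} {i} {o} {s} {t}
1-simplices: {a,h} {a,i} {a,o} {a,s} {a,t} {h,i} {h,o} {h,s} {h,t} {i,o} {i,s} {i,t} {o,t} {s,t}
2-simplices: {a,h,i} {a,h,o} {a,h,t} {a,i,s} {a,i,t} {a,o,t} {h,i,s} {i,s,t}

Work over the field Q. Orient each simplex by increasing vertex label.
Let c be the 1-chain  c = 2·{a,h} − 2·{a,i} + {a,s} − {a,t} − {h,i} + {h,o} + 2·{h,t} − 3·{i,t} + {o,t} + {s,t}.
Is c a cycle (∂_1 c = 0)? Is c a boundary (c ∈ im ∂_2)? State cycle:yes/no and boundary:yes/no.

n_0=6 n_1=14 n_2=8  [Q]
∂1: piv[ah,ai,ao,as,at] rk=5  ker:hi,ho,hs,ht,io,is,it,ot,st
∂2: piv[ahi,aho,aht,ais,ait,aot,his,ist] rk=8
∂1c = 0
c vs im∂2: reduces to 0 ⇒ boundary

cycle:yes boundary:yes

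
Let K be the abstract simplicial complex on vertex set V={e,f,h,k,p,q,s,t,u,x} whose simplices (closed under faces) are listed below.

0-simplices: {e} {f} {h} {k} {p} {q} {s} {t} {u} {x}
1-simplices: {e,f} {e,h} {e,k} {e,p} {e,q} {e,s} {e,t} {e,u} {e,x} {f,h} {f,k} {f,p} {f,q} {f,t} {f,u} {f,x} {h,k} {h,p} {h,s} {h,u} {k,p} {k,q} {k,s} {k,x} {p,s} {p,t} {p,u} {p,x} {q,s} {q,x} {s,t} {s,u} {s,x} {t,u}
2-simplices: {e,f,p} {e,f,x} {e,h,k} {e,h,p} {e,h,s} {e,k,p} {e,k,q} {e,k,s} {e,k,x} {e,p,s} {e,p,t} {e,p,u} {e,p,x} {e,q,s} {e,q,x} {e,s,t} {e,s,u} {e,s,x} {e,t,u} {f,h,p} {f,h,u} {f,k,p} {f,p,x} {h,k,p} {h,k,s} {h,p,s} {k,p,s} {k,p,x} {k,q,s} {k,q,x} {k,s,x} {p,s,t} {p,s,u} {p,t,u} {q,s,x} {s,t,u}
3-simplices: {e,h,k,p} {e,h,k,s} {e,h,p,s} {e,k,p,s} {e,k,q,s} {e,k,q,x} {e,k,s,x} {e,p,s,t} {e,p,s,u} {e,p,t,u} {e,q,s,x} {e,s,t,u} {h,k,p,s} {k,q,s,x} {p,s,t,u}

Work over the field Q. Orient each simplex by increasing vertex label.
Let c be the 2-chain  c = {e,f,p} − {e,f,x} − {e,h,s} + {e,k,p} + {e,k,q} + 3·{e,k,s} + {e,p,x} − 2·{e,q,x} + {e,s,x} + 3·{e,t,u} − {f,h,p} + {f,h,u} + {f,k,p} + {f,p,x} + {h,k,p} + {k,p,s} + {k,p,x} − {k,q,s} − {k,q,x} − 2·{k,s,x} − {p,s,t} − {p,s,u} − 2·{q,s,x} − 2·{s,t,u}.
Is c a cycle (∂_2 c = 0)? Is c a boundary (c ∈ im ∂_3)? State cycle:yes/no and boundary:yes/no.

n_0=10 n_1=34 n_2=36 n_3=15  [Q]
∂1: piv[ef,eh,ek,ep,eq,es,et,eu,ex] rk=9  ker:fh,fk,fp,fq,ft,fu,fx,hk,hp,hs,hu,kp,kq,ks,kx,ps,pt,pu,px,qs,qx,st,su,sx,tu
∂2: piv[efp,efx,ehk,ehp,ehs,ekp,ekq,eks,ekx,eps,ept,epu,epx,eqs,eqx,est,esu,esx,etu,fhp,fhu,fkp] rk=22  ker:fpx,hkp,hks,hps,kps,kpx,kqs,kqx,ksx,pst,psu,ptu,qsx,stu
∂3: piv[ehkp,ehks,ehps,ekps,ekqs,ekqx,eksx,epst,epsu,eptu,eqsx,estu] rk=12  ker:hkps,kqsx,pstu
∂2c = −{e,h} + 5·{e,k} − {e,p} − 3·{e,q} − {e,s} + 3·{e,t} − 3·{e,u} + {e,x} + {f,k} + 2·{f,p} − {f,u} − 2·{f,x} + {h,k} − 2·{h,p} − {h,s} + {h,u} + 5·{k,p} − {k,q} + {k,s} + 2·{k,x} − {p,s} + {p,t} + {p,u} + 3·{p,x} − 3·{q,s} − {q,x} − 3·{s,t} + {s,u} − 3·{s,x} + {t,u}

cycle:no boundary:no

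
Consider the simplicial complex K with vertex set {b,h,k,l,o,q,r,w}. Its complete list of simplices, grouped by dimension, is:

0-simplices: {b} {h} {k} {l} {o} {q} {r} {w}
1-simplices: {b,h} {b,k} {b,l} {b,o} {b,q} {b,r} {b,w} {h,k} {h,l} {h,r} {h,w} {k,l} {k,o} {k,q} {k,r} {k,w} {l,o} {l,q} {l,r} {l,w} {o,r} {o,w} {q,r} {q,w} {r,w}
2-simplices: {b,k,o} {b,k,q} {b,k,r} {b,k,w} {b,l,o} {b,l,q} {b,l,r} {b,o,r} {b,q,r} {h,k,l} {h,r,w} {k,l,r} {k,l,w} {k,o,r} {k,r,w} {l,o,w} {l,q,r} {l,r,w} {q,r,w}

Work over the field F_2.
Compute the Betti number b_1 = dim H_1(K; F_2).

b_1=2

n_0=8 n_1=25 n_2=19  [Z2]
∂1: piv[bh,bk,bl,bo,bq,br,bw] rk=7  ker:hk,hl,hr,hw,kl,ko,kq,kr,kw,lo,lq,lr,lw,or,ow,qr,qw,rw
∂2: piv[bko,bkq,bkr,bkw,blo,blq,blr,bor,bqr,hkl,hrw,klr,klw,krw,low,qrw] rk=16  ker:kor,lqr,lrw
b_1=(25−7)−16=2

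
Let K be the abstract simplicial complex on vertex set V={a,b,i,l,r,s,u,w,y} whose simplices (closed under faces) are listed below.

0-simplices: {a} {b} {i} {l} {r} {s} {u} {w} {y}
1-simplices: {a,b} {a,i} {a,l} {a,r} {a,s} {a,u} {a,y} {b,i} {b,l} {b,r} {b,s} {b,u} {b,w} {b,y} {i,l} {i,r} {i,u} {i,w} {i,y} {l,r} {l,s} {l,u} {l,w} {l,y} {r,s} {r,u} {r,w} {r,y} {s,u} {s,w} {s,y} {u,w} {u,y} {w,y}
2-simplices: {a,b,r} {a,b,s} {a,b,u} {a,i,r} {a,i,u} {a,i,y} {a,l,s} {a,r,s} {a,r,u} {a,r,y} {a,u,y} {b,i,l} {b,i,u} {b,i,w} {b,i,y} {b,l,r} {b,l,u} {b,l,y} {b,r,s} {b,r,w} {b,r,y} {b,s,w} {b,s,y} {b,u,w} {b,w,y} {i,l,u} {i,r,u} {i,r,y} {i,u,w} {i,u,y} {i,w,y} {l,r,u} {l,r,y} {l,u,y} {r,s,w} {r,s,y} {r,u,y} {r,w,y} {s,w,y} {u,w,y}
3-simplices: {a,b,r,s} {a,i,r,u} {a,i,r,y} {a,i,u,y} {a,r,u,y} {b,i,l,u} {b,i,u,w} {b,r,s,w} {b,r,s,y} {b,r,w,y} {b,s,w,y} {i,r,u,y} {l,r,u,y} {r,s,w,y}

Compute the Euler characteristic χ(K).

χ(K)=1

n_0=9 n_1=34 n_2=40 n_3=14
χ=+9−34+40−14=1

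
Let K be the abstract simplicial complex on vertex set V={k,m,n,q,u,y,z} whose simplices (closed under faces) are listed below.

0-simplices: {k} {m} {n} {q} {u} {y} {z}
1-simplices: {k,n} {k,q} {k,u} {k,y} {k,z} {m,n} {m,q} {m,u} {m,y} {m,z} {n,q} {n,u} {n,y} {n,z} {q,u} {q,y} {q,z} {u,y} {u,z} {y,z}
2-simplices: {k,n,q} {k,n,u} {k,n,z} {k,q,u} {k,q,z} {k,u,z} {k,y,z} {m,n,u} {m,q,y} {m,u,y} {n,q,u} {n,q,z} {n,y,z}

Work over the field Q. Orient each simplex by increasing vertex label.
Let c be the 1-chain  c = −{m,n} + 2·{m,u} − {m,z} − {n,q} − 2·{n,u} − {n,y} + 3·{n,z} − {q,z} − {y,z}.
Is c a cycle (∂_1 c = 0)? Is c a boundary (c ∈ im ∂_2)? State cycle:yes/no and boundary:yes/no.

cycle:yes boundary:no

n_0=7 n_1=20 n_2=13  [Q]
∂1: piv[kn,kq,ku,ky,kz,mn] rk=6  ker:mq,mu,my,mz,nq,nu,ny,nz,qu,qy,qz,uy,uz,yz
∂2: piv[knq,knu,knz,kqu,kqz,kuz,kyz,mnu,mqy,muy,nyz] rk=11  ker:nqu,nqz
∂1c = 0
c vs im∂2: residual ≠ 0 ⇒ not boundary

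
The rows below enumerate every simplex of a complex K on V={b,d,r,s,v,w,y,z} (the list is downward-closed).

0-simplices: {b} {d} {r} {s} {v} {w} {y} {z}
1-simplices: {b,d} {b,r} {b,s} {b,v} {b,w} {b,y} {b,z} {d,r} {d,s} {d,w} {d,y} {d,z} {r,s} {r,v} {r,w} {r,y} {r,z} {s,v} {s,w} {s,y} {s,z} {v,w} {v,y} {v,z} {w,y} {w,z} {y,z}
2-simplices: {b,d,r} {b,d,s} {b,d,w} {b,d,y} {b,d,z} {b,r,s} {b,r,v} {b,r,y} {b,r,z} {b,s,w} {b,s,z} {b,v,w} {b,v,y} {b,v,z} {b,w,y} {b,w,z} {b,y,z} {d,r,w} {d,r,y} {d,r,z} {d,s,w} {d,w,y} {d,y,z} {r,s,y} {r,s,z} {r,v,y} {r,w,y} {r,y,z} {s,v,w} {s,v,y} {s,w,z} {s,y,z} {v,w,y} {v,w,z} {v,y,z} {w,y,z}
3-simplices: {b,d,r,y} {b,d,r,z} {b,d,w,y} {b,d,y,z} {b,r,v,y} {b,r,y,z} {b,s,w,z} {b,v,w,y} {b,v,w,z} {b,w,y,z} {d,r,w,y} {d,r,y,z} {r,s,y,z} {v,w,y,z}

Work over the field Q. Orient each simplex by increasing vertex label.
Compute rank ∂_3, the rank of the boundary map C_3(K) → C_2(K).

rank∂_3=13

n_0=8 n_1=27 n_2=36 n_3=14  [Q]
∂1: piv[bd,br,bs,bv,bw,by,bz] rk=7  ker:dr,ds,dw,dy,dz,rs,rv,rw,ry,rz,sv,sw,sy,sz,vw,vy,vz,wy,wz,yz
∂2: piv[bdr,bds,bdw,bdy,bdz,brs,brv,bry,brz,bsw,bsz,bvw,bvy,bvz,bwy,bwz,byz,drw,rsy,svw] rk=20  ker:dry,drz,dsw,dwy,dyz,rsz,rvy,rwy,ryz,svy,swz,syz,vwy,vwz,vyz,wyz
∂3: piv[bdry,bdrz,bdwy,bdyz,brvy,bryz,bswz,bvwy,bvwz,bwyz,drwy,rsyz,vwyz] rk=13  ker:dryz
rk∂_3=13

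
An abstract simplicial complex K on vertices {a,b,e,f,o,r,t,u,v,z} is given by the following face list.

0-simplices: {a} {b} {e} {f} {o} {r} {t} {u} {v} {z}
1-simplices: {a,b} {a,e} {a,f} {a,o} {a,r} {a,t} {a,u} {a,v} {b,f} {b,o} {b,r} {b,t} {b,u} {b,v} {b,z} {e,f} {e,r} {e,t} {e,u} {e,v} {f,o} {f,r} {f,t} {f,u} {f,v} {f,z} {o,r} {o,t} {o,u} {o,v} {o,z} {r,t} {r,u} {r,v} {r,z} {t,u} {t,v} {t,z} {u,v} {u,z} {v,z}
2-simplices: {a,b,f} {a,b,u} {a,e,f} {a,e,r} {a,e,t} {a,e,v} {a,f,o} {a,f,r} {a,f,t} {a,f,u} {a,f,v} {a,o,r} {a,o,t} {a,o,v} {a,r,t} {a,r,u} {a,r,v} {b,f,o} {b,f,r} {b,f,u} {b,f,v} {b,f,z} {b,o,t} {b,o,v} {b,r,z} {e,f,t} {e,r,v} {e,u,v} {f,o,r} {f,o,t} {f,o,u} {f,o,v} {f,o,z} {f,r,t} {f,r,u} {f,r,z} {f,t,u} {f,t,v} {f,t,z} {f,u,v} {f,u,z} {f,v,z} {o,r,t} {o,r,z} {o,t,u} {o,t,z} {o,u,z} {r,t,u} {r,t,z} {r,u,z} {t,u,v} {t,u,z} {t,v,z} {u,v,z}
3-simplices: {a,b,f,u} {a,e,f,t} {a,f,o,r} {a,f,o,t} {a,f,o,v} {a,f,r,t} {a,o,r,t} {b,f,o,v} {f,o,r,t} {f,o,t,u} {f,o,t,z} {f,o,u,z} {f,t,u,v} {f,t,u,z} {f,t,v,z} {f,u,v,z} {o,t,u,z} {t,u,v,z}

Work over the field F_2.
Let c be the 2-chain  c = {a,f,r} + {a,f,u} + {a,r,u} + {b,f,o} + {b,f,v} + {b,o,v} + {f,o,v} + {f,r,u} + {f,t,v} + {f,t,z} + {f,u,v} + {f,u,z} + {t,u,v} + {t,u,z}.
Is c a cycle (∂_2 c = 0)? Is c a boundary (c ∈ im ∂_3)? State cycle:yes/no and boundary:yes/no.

n_0=10 n_1=41 n_2=54 n_3=18  [Z2]
∂1: piv[ab,ae,af,ao,ar,at,au,av,bz] rk=9  ker:bf,bo,br,bt,bu,bv,ef,er,et,eu,ev,fo,fr,ft,fu,fv,fz,or,ot,ou,ov,oz,rt,ru,rv,rz,tu,tv,tz,uv,uz,vz
∂2: piv[abf,abu,aef,aer,aet,aev,afo,afr,aft,afu,afv,aor,aot,aov,art,aru,arv,bfo,bfr,bfv,bfz,bot,brz,euv,fou,foz,ftu,ftv,ftz,fuv,fuz,fvz] rk=32  ker:bfu,bov,eft,erv,for,fot,fov,frt,fru,frz,ort,orz,otu,otz,ouz,rtu,rtz,ruz,tuv,tuz,tvz,uvz
∂3: piv[abfu,aeft,afor,afot,afov,afrt,aort,bfov,fotu,fotz,fouz,ftuv,ftuz,ftvz,fuvz] rk=15  ker:fort,otuz,tuvz
∂2c = 0
c vs im∂3: residual ≠ 0 ⇒ not boundary

cycle:yes boundary:no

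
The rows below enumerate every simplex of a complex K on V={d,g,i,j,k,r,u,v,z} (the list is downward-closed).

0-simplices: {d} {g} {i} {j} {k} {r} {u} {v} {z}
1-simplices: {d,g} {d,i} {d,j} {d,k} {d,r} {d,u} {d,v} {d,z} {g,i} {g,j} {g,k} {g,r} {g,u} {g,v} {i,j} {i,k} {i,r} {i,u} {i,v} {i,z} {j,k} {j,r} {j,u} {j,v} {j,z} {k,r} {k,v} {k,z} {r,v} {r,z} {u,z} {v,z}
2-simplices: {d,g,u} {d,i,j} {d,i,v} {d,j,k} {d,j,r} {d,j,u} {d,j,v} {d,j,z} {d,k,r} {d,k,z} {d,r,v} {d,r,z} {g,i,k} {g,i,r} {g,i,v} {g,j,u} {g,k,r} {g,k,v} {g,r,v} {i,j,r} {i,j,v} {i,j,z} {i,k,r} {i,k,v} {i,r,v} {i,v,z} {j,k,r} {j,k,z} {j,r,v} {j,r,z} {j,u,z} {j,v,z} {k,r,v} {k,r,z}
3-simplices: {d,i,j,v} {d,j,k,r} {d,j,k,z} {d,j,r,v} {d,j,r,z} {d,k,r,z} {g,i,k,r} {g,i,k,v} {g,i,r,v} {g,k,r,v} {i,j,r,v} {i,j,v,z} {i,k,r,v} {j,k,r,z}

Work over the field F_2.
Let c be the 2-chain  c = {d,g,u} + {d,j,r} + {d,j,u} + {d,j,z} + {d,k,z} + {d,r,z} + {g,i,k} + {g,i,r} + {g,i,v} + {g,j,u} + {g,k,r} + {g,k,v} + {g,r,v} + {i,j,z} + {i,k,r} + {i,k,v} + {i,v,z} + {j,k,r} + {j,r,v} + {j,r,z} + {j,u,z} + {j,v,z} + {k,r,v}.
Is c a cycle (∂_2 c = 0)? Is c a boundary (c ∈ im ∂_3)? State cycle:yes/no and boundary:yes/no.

n_0=9 n_1=32 n_2=34 n_3=14  [Z2]
∂1: piv[dg,di,dj,dk,dr,du,dv,dz] rk=8  ker:gi,gj,gk,gr,gu,gv,ij,ik,ir,iu,iv,iz,jk,jr,ju,jv,jz,kr,kv,kz,rv,rz,uz,vz
∂2: piv[dgu,dij,div,djk,djr,dju,djv,djz,dkr,dkz,drv,drz,gik,gir,giv,gju,gkr,gkv,grv,ijz,ivz,juz] rk=22  ker:ijr,ijv,ikr,ikv,irv,jkr,jkz,jrv,jrz,jvz,krv,krz
∂3: piv[dijv,djkr,djkz,djrv,djrz,dkrz,gikr,gikv,girv,gkrv,ijrv,ijvz] rk=12  ker:ikrv,jkrz
∂2c = {d,g} + {d,j} + {d,k} + {d,z} + {g,i} + {g,j} + {g,k} + {g,r} + {g,v} + {i,j} + {i,k} + {i,v} + {j,k} + {j,u} + {j,z} + {k,v} + {k,z} + {r,v} + {u,z}

cycle:no boundary:no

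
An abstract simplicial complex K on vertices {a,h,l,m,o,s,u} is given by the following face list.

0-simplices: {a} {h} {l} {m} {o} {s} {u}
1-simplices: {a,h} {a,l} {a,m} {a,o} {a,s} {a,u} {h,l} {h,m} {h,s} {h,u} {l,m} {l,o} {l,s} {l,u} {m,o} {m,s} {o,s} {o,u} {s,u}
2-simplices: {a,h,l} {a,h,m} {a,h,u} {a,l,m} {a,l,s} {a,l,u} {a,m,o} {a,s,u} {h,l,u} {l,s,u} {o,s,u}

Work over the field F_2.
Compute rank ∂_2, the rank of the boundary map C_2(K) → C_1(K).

n_0=7 n_1=19 n_2=11  [Z2]
∂1: piv[ah,al,am,ao,as,au] rk=6  ker:hl,hm,hs,hu,lm,lo,ls,lu,mo,ms,os,ou,su
∂2: piv[ahl,ahm,ahu,alm,als,alu,amo,asu,osu] rk=9  ker:hlu,lsu
rk∂_2=9

rank∂_2=9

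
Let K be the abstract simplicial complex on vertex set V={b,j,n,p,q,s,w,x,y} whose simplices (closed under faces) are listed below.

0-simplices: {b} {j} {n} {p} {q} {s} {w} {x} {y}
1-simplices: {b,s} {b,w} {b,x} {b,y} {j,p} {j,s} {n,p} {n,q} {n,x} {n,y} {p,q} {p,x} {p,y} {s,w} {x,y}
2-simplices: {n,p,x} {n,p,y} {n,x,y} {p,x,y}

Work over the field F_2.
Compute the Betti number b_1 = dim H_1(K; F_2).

b_1=4

n_0=9 n_1=15 n_2=4  [Z2]
∂1: piv[bs,bw,bx,by,jp,js,np,nq] rk=8  ker:nx,ny,pq,px,py,sw,xy
∂2: piv[npx,npy,nxy] rk=3  ker:pxy
b_1=(15−8)−3=4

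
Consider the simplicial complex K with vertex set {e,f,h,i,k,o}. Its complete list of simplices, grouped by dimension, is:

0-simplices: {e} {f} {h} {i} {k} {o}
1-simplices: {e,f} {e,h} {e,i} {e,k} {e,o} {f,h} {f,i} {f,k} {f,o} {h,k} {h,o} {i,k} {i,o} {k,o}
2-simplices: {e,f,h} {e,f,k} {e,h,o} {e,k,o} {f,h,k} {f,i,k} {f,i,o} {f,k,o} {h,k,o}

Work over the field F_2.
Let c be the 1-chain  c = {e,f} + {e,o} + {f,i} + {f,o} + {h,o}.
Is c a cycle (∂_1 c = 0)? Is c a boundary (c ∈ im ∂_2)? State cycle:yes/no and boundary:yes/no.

n_0=6 n_1=14 n_2=9  [Z2]
∂1: piv[ef,eh,ei,ek,eo] rk=5  ker:fh,fi,fk,fo,hk,ho,ik,io,ko
∂2: piv[efh,efk,eho,eko,fhk,fik,fio,fko] rk=8  ker:hko
∂1c = {f} + {h} + {i} + {o}

cycle:no boundary:no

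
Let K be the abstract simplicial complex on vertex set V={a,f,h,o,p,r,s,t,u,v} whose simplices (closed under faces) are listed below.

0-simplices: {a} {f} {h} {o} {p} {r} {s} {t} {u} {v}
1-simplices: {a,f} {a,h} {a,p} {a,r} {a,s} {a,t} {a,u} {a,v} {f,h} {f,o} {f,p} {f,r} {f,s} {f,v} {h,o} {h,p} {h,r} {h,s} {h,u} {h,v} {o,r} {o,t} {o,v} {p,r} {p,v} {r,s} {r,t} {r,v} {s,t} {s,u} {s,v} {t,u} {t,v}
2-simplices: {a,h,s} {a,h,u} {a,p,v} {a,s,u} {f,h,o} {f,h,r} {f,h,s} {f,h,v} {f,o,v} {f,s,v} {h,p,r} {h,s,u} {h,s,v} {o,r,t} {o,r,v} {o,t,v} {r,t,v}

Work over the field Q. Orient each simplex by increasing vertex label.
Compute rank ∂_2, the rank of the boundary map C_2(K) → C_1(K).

rank∂_2=14

n_0=10 n_1=33 n_2=17  [Q]
∂1: piv[af,ah,ap,ar,as,at,au,av,fo] rk=9  ker:fh,fp,fr,fs,fv,ho,hp,hr,hs,hu,hv,or,ot,ov,pr,pv,rs,rt,rv,st,su,sv,tu,tv
∂2: piv[ahs,ahu,apv,asu,fho,fhr,fhs,fhv,fov,fsv,hpr,ort,orv,otv] rk=14  ker:hsu,hsv,rtv
rk∂_2=14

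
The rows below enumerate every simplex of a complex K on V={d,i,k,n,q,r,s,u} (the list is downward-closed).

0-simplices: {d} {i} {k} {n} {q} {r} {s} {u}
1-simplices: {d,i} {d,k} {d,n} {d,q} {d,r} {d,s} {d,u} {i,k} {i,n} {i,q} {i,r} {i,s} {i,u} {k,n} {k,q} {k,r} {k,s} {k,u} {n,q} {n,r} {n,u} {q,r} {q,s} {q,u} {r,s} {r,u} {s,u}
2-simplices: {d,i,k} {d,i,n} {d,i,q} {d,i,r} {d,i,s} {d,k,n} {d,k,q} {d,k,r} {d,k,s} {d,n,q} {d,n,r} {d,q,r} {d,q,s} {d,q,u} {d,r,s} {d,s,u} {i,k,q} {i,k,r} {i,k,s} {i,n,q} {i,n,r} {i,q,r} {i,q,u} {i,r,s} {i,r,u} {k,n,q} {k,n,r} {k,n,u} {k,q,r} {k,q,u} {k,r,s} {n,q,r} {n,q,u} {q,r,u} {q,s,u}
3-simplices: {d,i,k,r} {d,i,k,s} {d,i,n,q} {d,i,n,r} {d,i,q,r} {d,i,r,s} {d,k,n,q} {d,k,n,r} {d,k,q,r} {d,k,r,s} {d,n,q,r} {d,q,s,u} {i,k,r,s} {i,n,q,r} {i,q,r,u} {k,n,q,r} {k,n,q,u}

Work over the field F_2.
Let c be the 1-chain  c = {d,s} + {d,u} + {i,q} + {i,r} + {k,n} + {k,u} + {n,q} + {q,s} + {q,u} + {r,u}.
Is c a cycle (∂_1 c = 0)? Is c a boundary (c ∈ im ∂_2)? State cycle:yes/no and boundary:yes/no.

cycle:yes boundary:yes

n_0=8 n_1=27 n_2=35 n_3=17  [Z2]
∂1: piv[di,dk,dn,dq,dr,ds,du] rk=7  ker:ik,in,iq,ir,is,iu,kn,kq,kr,ks,ku,nq,nr,nu,qr,qs,qu,rs,ru,su
∂2: piv[dik,din,diq,dir,dis,dkn,dkq,dkr,dks,dnq,dnr,dqr,dqs,dqu,drs,dsu,iqu,iru,knu,kqu] rk=20  ker:ikq,ikr,iks,inq,inr,iqr,irs,knq,knr,kqr,krs,nqr,nqu,qru,qsu
∂3: piv[dikr,diks,dinq,dinr,diqr,dirs,dknq,dknr,dkqr,dkrs,dnqr,dqsu,iqru,knqu] rk=14  ker:ikrs,inqr,knqr
∂1c = 0
c vs im∂2: reduces to 0 ⇒ boundary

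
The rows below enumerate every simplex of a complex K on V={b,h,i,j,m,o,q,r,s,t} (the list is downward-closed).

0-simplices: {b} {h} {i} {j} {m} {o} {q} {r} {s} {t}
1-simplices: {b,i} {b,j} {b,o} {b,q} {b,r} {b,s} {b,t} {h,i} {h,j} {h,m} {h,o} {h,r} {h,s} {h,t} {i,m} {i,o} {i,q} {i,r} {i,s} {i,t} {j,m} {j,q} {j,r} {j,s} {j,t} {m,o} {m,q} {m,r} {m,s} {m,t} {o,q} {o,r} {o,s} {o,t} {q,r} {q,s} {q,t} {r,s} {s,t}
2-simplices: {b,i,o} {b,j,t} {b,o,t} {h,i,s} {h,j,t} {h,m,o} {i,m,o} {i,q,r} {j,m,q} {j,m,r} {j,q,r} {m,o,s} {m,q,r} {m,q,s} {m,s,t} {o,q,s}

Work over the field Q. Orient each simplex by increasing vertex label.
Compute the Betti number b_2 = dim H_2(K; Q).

b_2=1

n_0=10 n_1=39 n_2=16  [Q]
∂1: piv[bi,bj,bo,bq,br,bs,bt,hi,hm] rk=9  ker:hj,ho,hr,hs,ht,im,io,iq,ir,is,it,jm,jq,jr,js,jt,mo,mq,mr,ms,mt,oq,or,os,ot,qr,qs,qt,rs,st
∂2: piv[bio,bjt,bot,his,hjt,hmo,imo,iqr,jmq,jmr,jqr,mos,mqs,mst,oqs] rk=15  ker:mqr
b_2=(16−15)−0=1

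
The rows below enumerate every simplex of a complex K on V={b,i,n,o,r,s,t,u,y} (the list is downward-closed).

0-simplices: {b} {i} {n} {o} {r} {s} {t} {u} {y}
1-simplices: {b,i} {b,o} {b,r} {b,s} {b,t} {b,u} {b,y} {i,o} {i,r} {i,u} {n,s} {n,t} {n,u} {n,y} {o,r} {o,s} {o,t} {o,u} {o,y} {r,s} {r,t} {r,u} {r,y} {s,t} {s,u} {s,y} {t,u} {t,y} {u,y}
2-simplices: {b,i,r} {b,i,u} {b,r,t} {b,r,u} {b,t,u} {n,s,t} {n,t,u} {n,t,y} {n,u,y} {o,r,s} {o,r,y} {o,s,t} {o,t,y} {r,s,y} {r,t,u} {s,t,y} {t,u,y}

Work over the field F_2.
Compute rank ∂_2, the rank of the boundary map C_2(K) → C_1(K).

rank∂_2=14

n_0=9 n_1=29 n_2=17  [Z2]
∂1: piv[bi,bo,br,bs,bt,bu,by,ns] rk=8  ker:io,ir,iu,nt,nu,ny,or,os,ot,ou,oy,rs,rt,ru,ry,st,su,sy,tu,ty,uy
∂2: piv[bir,biu,brt,bru,btu,nst,ntu,nty,nuy,ors,ory,ost,oty,rsy] rk=14  ker:rtu,sty,tuy
rk∂_2=14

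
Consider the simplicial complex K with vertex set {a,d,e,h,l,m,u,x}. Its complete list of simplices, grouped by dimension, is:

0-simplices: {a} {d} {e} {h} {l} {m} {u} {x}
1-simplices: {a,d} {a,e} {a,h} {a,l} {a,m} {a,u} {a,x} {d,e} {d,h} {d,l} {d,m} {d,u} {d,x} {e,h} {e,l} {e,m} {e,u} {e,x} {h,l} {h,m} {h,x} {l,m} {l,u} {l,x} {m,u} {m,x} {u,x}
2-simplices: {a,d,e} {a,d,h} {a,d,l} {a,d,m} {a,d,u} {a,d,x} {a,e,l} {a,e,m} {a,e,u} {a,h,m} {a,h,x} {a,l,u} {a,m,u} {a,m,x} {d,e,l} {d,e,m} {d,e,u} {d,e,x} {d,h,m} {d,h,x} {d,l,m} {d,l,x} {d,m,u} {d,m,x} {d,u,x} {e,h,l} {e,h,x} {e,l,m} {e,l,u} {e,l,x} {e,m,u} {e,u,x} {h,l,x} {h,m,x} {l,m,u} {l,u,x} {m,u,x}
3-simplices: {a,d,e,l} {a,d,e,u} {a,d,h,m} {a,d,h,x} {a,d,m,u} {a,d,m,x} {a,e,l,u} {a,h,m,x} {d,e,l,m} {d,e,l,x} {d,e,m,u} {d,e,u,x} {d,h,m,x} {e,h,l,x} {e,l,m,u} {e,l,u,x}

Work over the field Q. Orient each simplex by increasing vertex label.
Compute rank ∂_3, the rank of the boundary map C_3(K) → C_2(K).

n_0=8 n_1=27 n_2=37 n_3=16  [Q]
∂1: piv[ad,ae,ah,al,am,au,ax] rk=7  ker:de,dh,dl,dm,du,dx,eh,el,em,eu,ex,hl,hm,hx,lm,lu,lx,mu,mx,ux
∂2: piv[ade,adh,adl,adm,adu,adx,ael,aem,aeu,ahm,ahx,alu,amu,amx,dex,dlm,dlx,dux,ehl,ehx] rk=20  ker:del,dem,deu,dhm,dhx,dmu,dmx,elm,elu,elx,emu,eux,hlx,hmx,lmu,lux,mux
∂3: piv[adel,adeu,adhm,adhx,admu,admx,aelu,ahmx,delm,delx,demu,deux,ehlx,elmu,elux] rk=15  ker:dhmx
rk∂_3=15

rank∂_3=15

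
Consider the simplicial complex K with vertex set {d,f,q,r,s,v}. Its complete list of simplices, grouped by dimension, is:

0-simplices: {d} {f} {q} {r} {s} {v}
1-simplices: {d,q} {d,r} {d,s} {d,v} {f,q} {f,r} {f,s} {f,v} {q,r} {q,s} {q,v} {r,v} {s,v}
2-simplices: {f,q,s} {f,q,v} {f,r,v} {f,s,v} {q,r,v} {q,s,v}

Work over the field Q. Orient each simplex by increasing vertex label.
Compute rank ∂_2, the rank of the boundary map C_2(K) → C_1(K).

n_0=6 n_1=13 n_2=6  [Q]
∂1: piv[dq,dr,ds,dv,fq] rk=5  ker:fr,fs,fv,qr,qs,qv,rv,sv
∂2: piv[fqs,fqv,frv,fsv,qrv] rk=5  ker:qsv
rk∂_2=5

rank∂_2=5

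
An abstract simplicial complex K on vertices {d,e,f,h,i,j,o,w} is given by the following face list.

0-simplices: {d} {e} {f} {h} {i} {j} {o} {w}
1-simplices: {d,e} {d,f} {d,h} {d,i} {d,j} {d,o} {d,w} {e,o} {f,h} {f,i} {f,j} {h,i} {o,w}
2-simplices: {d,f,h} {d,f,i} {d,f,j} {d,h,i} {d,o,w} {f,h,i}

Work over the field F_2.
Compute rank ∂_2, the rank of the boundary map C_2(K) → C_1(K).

rank∂_2=5

n_0=8 n_1=13 n_2=6  [Z2]
∂1: piv[de,df,dh,di,dj,do,dw] rk=7  ker:eo,fh,fi,fj,hi,ow
∂2: piv[dfh,dfi,dfj,dhi,dow] rk=5  ker:fhi
rk∂_2=5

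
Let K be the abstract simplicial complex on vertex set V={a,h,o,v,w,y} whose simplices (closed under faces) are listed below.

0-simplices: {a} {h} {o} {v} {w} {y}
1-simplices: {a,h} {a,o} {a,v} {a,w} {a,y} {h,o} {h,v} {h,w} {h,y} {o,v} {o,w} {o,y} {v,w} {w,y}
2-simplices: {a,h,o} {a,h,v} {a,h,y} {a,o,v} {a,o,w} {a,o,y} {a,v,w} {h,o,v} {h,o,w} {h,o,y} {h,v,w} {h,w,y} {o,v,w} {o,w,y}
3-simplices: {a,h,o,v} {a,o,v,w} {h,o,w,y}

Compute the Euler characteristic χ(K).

χ(K)=3

n_0=6 n_1=14 n_2=14 n_3=3
χ=+6−14+14−3=3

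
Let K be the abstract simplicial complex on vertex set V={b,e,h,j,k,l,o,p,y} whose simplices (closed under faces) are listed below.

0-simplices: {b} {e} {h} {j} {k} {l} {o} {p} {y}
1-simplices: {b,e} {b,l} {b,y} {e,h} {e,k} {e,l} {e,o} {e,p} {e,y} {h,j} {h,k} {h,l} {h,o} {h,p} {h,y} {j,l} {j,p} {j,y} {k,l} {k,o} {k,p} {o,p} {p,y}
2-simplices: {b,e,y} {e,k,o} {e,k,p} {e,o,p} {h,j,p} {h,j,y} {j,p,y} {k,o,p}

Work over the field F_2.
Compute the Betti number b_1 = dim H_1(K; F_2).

b_1=8

n_0=9 n_1=23 n_2=8  [Z2]
∂1: piv[be,bl,by,eh,ek,eo,ep,hj] rk=8  ker:el,ey,hk,hl,ho,hp,hy,jl,jp,jy,kl,ko,kp,op,py
∂2: piv[bey,eko,ekp,eop,hjp,hjy,jpy] rk=7  ker:kop
b_1=(23−8)−7=8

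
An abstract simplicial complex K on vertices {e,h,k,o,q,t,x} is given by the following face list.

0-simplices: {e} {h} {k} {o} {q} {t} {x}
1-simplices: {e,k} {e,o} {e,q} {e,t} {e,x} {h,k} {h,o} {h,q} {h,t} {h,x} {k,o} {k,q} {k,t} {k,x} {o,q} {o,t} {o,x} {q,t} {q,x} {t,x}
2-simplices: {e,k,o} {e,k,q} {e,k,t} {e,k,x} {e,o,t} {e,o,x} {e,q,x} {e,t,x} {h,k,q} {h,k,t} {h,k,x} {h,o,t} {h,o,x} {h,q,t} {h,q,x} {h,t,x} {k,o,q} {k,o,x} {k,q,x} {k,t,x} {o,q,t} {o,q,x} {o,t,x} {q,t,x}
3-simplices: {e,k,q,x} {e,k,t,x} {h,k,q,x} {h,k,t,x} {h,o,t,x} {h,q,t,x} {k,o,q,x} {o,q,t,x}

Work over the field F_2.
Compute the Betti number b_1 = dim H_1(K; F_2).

b_1=0

n_0=7 n_1=20 n_2=24 n_3=8  [Z2]
∂1: piv[ek,eo,eq,et,ex,hk] rk=6  ker:ho,hq,ht,hx,ko,kq,kt,kx,oq,ot,ox,qt,qx,tx
∂2: piv[eko,ekq,ekt,ekx,eot,eox,eqx,etx,hkq,hkt,hkx,hot,hqt,koq] rk=14  ker:hox,hqx,htx,kox,kqx,ktx,oqt,oqx,otx,qtx
∂3: piv[ekqx,ektx,hkqx,hktx,hotx,hqtx,koqx,oqtx] rk=8
b_1=(20−6)−14=0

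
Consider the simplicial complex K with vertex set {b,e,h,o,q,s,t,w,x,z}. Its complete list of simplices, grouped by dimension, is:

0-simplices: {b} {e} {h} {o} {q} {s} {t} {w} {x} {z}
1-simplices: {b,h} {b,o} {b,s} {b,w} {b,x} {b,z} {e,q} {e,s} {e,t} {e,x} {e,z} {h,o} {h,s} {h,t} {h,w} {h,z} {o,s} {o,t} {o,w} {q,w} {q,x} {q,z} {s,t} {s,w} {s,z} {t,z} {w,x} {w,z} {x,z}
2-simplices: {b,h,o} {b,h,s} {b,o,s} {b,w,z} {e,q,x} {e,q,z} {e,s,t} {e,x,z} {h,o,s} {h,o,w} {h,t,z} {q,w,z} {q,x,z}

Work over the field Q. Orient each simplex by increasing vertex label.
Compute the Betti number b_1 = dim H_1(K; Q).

b_1=9

n_0=10 n_1=29 n_2=13  [Q]
∂1: piv[bh,bo,bs,bw,bx,bz,eq,es,et] rk=9  ker:ex,ez,ho,hs,ht,hw,hz,os,ot,ow,qw,qx,qz,st,sw,sz,tz,wx,wz,xz
∂2: piv[bho,bhs,bos,bwz,eqx,eqz,est,exz,how,htz,qwz] rk=11  ker:hos,qxz
b_1=(29−9)−11=9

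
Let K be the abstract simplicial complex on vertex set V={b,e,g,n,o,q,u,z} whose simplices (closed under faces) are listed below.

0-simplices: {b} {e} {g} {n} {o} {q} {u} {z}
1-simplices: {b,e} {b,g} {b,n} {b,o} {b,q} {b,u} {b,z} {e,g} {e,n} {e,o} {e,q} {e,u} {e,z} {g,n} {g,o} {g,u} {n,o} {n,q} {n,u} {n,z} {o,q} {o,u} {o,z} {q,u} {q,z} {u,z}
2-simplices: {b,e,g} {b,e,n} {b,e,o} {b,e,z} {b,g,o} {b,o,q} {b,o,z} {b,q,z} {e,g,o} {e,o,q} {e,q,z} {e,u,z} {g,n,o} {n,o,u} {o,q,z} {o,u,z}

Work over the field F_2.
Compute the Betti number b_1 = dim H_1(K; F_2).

b_1=6

n_0=8 n_1=26 n_2=16  [Z2]
∂1: piv[be,bg,bn,bo,bq,bu,bz] rk=7  ker:eg,en,eo,eq,eu,ez,gn,go,gu,no,nq,nu,nz,oq,ou,oz,qu,qz,uz
∂2: piv[beg,ben,beo,bez,bgo,boq,boz,bqz,eoq,euz,gno,nou,ouz] rk=13  ker:ego,eqz,oqz
b_1=(26−7)−13=6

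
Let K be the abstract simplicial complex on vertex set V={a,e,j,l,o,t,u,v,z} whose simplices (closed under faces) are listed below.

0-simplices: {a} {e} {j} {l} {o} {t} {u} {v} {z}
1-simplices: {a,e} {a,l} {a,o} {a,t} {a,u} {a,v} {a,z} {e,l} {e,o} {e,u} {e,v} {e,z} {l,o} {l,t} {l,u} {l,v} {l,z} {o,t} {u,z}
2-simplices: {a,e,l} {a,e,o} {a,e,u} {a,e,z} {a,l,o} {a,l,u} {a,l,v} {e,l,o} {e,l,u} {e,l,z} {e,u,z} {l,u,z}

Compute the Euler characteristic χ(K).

χ(K)=2

n_0=9 n_1=19 n_2=12
χ=+9−19+12=2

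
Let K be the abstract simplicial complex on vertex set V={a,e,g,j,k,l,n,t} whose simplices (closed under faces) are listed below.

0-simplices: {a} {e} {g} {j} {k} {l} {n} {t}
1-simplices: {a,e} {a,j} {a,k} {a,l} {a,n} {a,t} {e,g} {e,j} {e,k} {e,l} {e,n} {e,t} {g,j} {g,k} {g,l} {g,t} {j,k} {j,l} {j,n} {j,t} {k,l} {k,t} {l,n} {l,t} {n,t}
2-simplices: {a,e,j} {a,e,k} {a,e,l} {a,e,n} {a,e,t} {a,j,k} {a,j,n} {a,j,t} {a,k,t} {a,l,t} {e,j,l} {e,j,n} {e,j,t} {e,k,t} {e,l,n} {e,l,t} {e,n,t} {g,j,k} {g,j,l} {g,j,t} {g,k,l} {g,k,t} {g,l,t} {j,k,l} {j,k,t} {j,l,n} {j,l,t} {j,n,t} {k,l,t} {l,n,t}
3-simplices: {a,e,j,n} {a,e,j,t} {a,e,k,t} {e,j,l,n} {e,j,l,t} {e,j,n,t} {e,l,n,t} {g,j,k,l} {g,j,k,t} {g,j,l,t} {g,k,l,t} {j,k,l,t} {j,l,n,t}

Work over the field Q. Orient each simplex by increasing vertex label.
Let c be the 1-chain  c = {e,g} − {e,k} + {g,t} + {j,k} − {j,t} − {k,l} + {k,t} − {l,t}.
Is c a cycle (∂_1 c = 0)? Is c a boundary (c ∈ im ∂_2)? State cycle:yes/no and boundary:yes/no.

cycle:yes boundary:no

n_0=8 n_1=25 n_2=30 n_3=13  [Q]
∂1: piv[ae,aj,ak,al,an,at,eg] rk=7  ker:ej,ek,el,en,et,gj,gk,gl,gt,jk,jl,jn,jt,kl,kt,ln,lt,nt
∂2: piv[aej,aek,ael,aen,aet,ajk,ajn,ajt,akt,alt,ejl,eln,ent,gjk,gjl,gjt,gkl] rk=17  ker:ejn,ejt,ekt,elt,gkt,glt,jkl,jkt,jln,jlt,jnt,klt,lnt
∂3: piv[aejn,aejt,aekt,ejln,ejlt,ejnt,elnt,gjkl,gjkt,gjlt,gklt] rk=11  ker:jklt,jlnt
∂1c = 0
c vs im∂2: residual ≠ 0 ⇒ not boundary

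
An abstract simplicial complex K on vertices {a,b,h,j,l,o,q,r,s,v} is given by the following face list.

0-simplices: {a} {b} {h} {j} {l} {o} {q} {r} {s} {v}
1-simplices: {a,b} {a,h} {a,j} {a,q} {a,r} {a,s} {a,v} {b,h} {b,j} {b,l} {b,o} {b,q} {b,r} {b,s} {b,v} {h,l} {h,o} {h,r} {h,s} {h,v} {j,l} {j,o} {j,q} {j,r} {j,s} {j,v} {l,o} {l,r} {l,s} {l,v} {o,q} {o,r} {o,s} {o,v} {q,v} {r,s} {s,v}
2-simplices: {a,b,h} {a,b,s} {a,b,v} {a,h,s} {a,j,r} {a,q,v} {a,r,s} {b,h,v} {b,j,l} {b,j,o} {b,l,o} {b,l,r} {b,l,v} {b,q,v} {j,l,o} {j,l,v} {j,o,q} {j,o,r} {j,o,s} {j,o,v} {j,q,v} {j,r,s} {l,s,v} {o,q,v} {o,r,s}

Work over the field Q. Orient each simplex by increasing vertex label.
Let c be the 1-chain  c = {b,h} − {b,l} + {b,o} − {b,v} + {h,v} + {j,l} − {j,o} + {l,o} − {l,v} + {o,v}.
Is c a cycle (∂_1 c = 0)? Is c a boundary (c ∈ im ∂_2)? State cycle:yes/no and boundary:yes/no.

n_0=10 n_1=37 n_2=25  [Q]
∂1: piv[ab,ah,aj,aq,ar,as,av,bl,bo] rk=9  ker:bh,bj,bq,br,bs,bv,hl,ho,hr,hs,hv,jl,jo,jq,jr,js,jv,lo,lr,ls,lv,oq,or,os,ov,qv,rs,sv
∂2: piv[abh,abs,abv,ahs,ajr,aqv,ars,bhv,bjl,bjo,blo,blr,blv,bqv,jlv,joq,jor,jos,jov,jqv,jrs,lsv] rk=22  ker:jlo,oqv,ors
∂1c = 0
c vs im∂2: reduces to 0 ⇒ boundary

cycle:yes boundary:yes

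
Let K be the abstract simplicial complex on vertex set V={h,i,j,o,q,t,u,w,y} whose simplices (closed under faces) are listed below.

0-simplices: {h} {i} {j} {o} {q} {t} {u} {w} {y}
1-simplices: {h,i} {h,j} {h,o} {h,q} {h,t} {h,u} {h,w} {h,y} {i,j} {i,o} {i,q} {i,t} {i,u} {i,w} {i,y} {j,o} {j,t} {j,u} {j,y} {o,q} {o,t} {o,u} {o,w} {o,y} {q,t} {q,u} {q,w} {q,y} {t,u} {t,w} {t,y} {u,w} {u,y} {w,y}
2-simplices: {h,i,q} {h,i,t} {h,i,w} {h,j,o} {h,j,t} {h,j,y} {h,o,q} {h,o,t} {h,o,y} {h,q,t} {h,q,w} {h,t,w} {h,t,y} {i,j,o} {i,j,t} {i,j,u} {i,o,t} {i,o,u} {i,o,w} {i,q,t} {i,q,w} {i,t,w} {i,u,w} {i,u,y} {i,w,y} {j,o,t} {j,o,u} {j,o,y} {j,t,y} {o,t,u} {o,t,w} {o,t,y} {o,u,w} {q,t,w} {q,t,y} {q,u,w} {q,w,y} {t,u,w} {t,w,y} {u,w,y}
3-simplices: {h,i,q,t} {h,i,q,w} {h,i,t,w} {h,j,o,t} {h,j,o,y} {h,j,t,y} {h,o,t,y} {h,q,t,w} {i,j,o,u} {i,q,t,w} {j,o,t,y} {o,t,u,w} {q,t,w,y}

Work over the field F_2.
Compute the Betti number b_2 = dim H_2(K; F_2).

n_0=9 n_1=34 n_2=40 n_3=13  [Z2]
∂1: piv[hi,hj,ho,hq,ht,hu,hw,hy] rk=8  ker:ij,io,iq,it,iu,iw,iy,jo,jt,ju,jy,oq,ot,ou,ow,oy,qt,qu,qw,qy,tu,tw,ty,uw,uy,wy
∂2: piv[hiq,hit,hiw,hjo,hjt,hjy,hoq,hot,hoy,hqt,hqw,htw,hty,ijo,ijt,iju,iou,iow,iuw,iuy,iwy,otu,qty,quw,qwy] rk=25  ker:iot,iqt,iqw,itw,jot,jou,joy,jty,otw,oty,ouw,qtw,tuw,twy,uwy
∂3: piv[hiqt,hiqw,hitw,hjot,hjoy,hjty,hoty,hqtw,ijou,otuw,qtwy] rk=11  ker:iqtw,joty
b_2=(40−25)−11=4

b_2=4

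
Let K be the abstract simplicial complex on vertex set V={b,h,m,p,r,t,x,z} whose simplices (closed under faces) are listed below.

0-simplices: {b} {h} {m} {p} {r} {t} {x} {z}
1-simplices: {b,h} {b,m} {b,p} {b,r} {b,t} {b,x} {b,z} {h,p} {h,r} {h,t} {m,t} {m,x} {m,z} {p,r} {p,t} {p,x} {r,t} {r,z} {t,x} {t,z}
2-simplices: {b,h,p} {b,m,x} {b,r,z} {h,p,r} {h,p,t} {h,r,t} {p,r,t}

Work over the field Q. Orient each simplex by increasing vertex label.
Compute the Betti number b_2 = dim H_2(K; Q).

b_2=1

n_0=8 n_1=20 n_2=7  [Q]
∂1: piv[bh,bm,bp,br,bt,bx,bz] rk=7  ker:hp,hr,ht,mt,mx,mz,pr,pt,px,rt,rz,tx,tz
∂2: piv[bhp,bmx,brz,hpr,hpt,hrt] rk=6  ker:prt
b_2=(7−6)−0=1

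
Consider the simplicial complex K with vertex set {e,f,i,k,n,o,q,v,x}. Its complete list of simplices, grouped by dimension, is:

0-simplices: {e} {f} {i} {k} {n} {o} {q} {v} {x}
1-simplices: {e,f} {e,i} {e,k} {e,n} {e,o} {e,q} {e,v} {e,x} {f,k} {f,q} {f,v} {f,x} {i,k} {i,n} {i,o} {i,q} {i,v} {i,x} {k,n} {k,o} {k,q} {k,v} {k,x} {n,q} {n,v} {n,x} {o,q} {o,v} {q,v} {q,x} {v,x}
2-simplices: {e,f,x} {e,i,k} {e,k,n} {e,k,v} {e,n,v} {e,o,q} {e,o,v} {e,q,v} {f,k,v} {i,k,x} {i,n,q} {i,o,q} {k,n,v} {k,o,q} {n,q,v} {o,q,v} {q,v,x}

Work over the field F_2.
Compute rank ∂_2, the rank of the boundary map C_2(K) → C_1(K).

n_0=9 n_1=31 n_2=17  [Z2]
∂1: piv[ef,ei,ek,en,eo,eq,ev,ex] rk=8  ker:fk,fq,fv,fx,ik,in,io,iq,iv,ix,kn,ko,kq,kv,kx,nq,nv,nx,oq,ov,qv,qx,vx
∂2: piv[efx,eik,ekn,ekv,env,eoq,eov,eqv,fkv,ikx,inq,ioq,koq,nqv,qvx] rk=15  ker:knv,oqv
rk∂_2=15

rank∂_2=15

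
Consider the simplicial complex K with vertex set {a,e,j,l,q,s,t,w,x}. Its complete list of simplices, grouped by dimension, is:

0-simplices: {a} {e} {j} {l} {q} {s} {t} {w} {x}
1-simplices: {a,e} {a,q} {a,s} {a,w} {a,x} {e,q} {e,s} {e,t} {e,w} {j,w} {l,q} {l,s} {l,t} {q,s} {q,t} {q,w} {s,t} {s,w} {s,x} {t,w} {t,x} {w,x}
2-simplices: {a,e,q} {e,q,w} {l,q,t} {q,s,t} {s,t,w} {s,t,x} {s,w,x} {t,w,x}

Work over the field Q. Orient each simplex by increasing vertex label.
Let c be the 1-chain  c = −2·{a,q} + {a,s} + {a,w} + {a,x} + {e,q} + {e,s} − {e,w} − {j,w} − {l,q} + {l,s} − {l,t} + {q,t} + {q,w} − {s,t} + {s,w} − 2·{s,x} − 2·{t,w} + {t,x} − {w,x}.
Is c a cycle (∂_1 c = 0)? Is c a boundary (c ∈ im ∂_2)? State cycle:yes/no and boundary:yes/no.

n_0=9 n_1=22 n_2=8  [Q]
∂1: piv[ae,aq,as,aw,ax,et,jw,lq] rk=8  ker:eq,es,ew,ls,lt,qs,qt,qw,st,sw,sx,tw,tx,wx
∂2: piv[aeq,eqw,lqt,qst,stw,stx,swx] rk=7  ker:twx
∂1c = −{a} − {e} + {j} + {l} − 4·{q} + 5·{s} − {x}

cycle:no boundary:no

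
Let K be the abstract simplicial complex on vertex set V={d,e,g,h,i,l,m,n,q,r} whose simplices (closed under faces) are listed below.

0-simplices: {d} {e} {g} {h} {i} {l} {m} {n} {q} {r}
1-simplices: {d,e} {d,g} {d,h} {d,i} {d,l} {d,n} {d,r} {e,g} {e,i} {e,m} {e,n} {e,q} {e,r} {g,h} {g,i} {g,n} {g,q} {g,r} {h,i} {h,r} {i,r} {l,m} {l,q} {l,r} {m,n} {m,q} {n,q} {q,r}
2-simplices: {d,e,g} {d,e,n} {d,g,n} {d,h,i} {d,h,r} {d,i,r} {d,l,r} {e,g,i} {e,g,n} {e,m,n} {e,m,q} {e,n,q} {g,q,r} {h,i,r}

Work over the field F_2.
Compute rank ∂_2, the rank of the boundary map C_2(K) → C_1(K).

rank∂_2=12

n_0=10 n_1=28 n_2=14  [Z2]
∂1: piv[de,dg,dh,di,dl,dn,dr,em,eq] rk=9  ker:eg,ei,en,er,gh,gi,gn,gq,gr,hi,hr,ir,lm,lq,lr,mn,mq,nq,qr
∂2: piv[deg,den,dgn,dhi,dhr,dir,dlr,egi,emn,emq,enq,gqr] rk=12  ker:egn,hir
rk∂_2=12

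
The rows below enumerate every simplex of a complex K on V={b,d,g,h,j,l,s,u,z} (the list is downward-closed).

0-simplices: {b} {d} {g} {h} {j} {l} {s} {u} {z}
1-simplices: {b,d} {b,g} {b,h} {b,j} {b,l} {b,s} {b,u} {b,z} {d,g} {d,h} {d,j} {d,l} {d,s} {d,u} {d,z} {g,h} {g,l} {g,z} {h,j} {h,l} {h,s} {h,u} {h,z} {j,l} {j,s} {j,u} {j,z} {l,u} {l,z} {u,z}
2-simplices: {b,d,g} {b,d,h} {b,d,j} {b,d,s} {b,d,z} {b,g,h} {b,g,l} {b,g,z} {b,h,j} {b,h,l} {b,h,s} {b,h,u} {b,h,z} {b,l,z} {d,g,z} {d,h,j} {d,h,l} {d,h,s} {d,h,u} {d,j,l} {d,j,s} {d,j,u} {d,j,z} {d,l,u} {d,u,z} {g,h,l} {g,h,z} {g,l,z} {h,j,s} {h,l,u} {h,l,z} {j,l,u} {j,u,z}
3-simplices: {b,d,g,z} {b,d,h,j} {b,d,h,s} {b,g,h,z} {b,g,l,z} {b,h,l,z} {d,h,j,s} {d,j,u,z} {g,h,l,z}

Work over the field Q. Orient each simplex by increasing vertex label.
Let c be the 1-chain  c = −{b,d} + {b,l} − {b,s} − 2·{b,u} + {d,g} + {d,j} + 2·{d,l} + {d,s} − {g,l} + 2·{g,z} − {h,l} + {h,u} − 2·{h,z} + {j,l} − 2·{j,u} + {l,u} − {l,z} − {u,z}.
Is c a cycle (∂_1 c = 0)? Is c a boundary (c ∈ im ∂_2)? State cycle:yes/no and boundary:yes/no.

cycle:no boundary:no

n_0=9 n_1=30 n_2=33 n_3=9  [Q]
∂1: piv[bd,bg,bh,bj,bl,bs,bu,bz] rk=8  ker:dg,dh,dj,dl,ds,du,dz,gh,gl,gz,hj,hl,hs,hu,hz,jl,js,ju,jz,lu,lz,uz
∂2: piv[bdg,bdh,bdj,bds,bdz,bgh,bgl,bgz,bhj,bhl,bhs,bhu,bhz,blz,dhl,dhu,djl,djs,dju,djz,dlu,duz] rk=22  ker:dgz,dhj,dhs,ghl,ghz,glz,hjs,hlu,hlz,jlu,juz
∂3: piv[bdgz,bdhj,bdhs,bghz,bglz,bhlz,dhjs,djuz,ghlz] rk=9
∂1c = 3·{b} − 6·{d} + 2·{h} + 2·{j} + 2·{l} − {u} − 2·{z}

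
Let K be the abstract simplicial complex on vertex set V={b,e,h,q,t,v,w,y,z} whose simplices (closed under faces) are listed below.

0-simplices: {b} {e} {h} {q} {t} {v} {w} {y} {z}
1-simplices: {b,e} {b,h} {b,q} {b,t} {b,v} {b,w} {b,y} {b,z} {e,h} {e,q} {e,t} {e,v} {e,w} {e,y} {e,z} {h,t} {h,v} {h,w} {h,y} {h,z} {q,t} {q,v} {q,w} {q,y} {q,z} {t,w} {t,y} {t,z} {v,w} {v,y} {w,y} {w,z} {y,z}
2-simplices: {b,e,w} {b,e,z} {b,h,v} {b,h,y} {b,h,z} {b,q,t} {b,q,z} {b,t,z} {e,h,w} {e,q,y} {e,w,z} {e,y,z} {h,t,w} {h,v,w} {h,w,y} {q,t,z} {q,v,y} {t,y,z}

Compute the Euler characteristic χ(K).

n_0=9 n_1=33 n_2=18
χ=+9−33+18=-6

χ(K)=-6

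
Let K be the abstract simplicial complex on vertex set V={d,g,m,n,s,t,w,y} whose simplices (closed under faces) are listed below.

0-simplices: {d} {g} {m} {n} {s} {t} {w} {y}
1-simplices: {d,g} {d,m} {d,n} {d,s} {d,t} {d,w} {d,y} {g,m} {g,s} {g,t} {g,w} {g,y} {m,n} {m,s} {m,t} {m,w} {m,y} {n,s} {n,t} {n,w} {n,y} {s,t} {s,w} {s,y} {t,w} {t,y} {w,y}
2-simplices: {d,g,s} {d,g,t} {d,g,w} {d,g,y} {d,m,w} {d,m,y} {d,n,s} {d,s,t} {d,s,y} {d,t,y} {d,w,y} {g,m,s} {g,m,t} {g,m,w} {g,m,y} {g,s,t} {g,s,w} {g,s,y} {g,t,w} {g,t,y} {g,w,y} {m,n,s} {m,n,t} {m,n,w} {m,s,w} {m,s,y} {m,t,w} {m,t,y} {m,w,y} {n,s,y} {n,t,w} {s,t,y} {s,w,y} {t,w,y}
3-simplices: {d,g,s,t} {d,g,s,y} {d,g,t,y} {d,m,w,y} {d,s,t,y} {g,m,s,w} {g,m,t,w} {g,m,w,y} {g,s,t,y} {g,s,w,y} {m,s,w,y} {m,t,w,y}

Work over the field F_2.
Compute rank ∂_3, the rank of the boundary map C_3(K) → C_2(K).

n_0=8 n_1=27 n_2=34 n_3=12  [Z2]
∂1: piv[dg,dm,dn,ds,dt,dw,dy] rk=7  ker:gm,gs,gt,gw,gy,mn,ms,mt,mw,my,ns,nt,nw,ny,st,sw,sy,tw,ty,wy
∂2: piv[dgs,dgt,dgw,dgy,dmw,dmy,dns,dst,dsy,dty,dwy,gms,gmt,gmw,gsw,gtw,mns,mnt,mnw,nsy] rk=20  ker:gmy,gst,gsy,gty,gwy,msw,msy,mtw,mty,mwy,ntw,sty,swy,twy
∂3: piv[dgst,dgsy,dgty,dmwy,dsty,gmsw,gmtw,gmwy,gswy,mswy,mtwy] rk=11  ker:gsty
rk∂_3=11

rank∂_3=11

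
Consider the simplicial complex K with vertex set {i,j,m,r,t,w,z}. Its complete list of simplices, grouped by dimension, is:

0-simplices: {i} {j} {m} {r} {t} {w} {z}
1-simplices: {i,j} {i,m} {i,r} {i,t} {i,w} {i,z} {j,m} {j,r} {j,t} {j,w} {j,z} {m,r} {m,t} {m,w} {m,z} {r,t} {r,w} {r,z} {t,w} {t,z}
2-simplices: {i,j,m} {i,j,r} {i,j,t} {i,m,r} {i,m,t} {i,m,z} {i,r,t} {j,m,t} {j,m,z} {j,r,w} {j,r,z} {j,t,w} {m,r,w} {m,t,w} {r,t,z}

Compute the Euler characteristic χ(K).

χ(K)=2

n_0=7 n_1=20 n_2=15
χ=+7−20+15=2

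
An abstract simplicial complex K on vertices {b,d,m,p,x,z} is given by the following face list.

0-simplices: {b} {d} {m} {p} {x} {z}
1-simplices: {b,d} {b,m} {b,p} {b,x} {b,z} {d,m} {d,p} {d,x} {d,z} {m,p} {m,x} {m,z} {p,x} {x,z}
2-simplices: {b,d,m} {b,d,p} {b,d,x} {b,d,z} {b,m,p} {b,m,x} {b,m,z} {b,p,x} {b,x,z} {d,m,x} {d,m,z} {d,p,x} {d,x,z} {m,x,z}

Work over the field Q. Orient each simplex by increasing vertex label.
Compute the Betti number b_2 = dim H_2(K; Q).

b_2=5

n_0=6 n_1=14 n_2=14  [Q]
∂1: piv[bd,bm,bp,bx,bz] rk=5  ker:dm,dp,dx,dz,mp,mx,mz,px,xz
∂2: piv[bdm,bdp,bdx,bdz,bmp,bmx,bmz,bpx,bxz] rk=9  ker:dmx,dmz,dpx,dxz,mxz
b_2=(14−9)−0=5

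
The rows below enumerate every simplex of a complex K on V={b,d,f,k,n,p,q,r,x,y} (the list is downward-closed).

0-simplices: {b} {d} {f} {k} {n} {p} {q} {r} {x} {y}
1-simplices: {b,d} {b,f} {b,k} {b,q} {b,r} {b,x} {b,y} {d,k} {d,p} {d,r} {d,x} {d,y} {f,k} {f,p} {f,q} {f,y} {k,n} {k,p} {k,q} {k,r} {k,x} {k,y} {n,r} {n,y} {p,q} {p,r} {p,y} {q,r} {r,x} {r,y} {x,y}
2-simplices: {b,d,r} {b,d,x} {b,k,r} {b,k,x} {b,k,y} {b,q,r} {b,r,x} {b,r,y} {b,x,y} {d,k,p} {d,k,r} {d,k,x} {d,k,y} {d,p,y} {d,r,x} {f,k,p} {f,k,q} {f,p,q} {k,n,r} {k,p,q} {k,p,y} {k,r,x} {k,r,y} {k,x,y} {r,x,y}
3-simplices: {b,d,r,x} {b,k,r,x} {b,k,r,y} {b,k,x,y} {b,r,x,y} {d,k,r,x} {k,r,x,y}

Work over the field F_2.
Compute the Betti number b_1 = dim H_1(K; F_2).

b_1=5

n_0=10 n_1=31 n_2=25 n_3=7  [Z2]
∂1: piv[bd,bf,bk,bq,br,bx,by,dp,kn] rk=9  ker:dk,dr,dx,dy,fk,fp,fq,fy,kp,kq,kr,kx,ky,nr,ny,pq,pr,py,qr,rx,ry,xy
∂2: piv[bdr,bdx,bkr,bkx,bky,bqr,brx,bry,bxy,dkp,dkr,dky,dpy,fkp,fkq,fpq,knr] rk=17  ker:dkx,drx,kpq,kpy,krx,kry,kxy,rxy
∂3: piv[bdrx,bkrx,bkry,bkxy,brxy,dkrx] rk=6  ker:krxy
b_1=(31−9)−17=5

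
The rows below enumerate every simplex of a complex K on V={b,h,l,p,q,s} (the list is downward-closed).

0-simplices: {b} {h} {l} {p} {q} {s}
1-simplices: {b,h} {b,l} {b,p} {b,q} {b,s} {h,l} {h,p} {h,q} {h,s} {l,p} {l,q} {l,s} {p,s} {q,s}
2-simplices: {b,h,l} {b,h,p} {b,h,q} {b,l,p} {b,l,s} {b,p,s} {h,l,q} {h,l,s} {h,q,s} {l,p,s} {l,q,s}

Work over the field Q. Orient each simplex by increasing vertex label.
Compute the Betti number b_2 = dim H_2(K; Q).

b_2=2

n_0=6 n_1=14 n_2=11  [Q]
∂1: piv[bh,bl,bp,bq,bs] rk=5  ker:hl,hp,hq,hs,lp,lq,ls,ps,qs
∂2: piv[bhl,bhp,bhq,blp,bls,bps,hlq,hls,hqs] rk=9  ker:lps,lqs
b_2=(11−9)−0=2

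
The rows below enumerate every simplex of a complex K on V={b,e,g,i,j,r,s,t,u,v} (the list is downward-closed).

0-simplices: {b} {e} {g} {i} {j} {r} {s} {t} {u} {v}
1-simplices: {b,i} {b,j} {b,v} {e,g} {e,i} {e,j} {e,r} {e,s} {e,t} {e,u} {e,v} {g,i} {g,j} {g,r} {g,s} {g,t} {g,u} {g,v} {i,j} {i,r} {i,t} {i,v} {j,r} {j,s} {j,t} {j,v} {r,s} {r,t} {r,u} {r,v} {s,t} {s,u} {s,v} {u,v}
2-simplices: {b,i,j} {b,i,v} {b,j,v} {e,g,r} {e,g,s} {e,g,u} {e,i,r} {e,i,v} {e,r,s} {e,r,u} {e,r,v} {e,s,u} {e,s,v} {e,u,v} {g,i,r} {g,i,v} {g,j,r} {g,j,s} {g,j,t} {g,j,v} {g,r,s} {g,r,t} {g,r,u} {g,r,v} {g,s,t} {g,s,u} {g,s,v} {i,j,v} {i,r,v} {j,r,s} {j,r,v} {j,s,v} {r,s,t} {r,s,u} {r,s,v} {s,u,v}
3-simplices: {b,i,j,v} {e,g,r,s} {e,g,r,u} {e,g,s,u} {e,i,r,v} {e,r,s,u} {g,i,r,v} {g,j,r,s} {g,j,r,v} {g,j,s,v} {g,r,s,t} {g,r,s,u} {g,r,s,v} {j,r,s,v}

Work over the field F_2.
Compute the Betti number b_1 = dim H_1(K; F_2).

n_0=10 n_1=34 n_2=36 n_3=14  [Z2]
∂1: piv[bi,bj,bv,eg,ei,er,es,et,eu] rk=9  ker:ej,ev,gi,gj,gr,gs,gt,gu,gv,ij,ir,it,iv,jr,js,jt,jv,rs,rt,ru,rv,st,su,sv,uv
∂2: piv[bij,biv,bjv,egr,egs,egu,eir,eiv,ers,eru,erv,esu,esv,euv,gir,giv,gjr,gjs,gjt,gjv,grt,gst] rk=22  ker:grs,gru,grv,gsu,gsv,ijv,irv,jrs,jrv,jsv,rst,rsu,rsv,suv
∂3: piv[bijv,egrs,egru,egsu,eirv,ersu,girv,gjrs,gjrv,gjsv,grst,grsv] rk=12  ker:grsu,jrsv
b_1=(34−9)−22=3

b_1=3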